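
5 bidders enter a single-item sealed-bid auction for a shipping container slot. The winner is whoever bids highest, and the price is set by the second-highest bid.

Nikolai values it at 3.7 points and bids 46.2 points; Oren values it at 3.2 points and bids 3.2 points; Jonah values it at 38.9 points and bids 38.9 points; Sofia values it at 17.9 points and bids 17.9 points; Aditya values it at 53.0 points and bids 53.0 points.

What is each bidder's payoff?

Ranking the bids: Aditya 53.0 points; Nikolai 46.2 points; Jonah 38.9 points; Sofia 17.9 points; Oren 3.2 points.
Aditya has the top bid and wins; the price is the second-highest bid, 46.2 points.
Aditya's payoff = 53.0 points − 46.2 points = 6.8 points. All other bidders lose, so their payoff is 0.

Payoffs: Nikolai 0.0 points, Oren 0.0 points, Jonah 0.0 points, Sofia 0.0 points, Aditya 6.8 points.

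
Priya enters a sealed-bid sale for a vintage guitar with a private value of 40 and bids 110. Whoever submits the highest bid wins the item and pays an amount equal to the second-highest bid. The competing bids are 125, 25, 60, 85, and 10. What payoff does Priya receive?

0

Highest competing bid: 125.
Priya's bid 110 is not the highest, so Priya loses, pays nothing, and earns zero payoff.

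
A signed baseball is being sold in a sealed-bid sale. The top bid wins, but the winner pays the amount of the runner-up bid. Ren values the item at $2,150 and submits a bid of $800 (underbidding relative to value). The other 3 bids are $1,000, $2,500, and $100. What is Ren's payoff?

Ren's payoff: $0.

Highest competing bid: $2,500.
Ren's bid $800 is not the highest, so Ren loses, pays nothing, and earns zero payoff.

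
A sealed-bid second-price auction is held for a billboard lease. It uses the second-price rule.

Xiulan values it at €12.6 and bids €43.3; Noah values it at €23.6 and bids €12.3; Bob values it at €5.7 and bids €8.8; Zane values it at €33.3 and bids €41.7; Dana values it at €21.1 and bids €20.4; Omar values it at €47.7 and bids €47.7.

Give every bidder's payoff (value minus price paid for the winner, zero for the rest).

Xiulan €0.0, Noah €0.0, Bob €0.0, Zane €0.0, Dana €0.0, Omar €4.4.

Ranking the bids: Omar €47.7, then Xiulan €43.3, then Zane €41.7, then Dana €20.4, then Noah €12.3, then Bob €8.8.
Omar has the top bid and wins; the price is the second-highest bid, €43.3.
Omar's payoff = €47.7 − €43.3 = €4.4. All other bidders lose, so their payoff is 0.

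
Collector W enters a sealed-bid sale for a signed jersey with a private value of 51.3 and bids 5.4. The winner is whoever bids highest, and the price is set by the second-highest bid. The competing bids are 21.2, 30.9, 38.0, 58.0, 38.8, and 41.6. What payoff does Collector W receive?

0.0

Highest competing bid: 58.0.
Collector W's bid 5.4 is not the highest, so Collector W loses, pays nothing, and earns zero payoff.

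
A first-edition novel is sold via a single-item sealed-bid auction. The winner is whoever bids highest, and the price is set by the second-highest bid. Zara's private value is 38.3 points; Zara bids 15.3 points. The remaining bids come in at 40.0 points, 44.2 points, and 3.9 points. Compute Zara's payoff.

Highest competing bid: 44.2 points.
Zara's bid 15.3 points is not the highest, so Zara loses, pays nothing, and earns zero payoff.

Zara's payoff: 0.0 points.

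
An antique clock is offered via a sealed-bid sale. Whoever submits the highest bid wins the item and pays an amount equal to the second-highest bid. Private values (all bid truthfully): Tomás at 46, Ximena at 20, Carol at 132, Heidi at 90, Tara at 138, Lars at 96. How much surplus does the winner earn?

Bids in descending order: Tara 138 > Carol 132 > Lars 96 > Heidi 90 > Tomás 46 > Ximena 20.
Tara wins with the top bid and pays the second-highest, 132.
Surplus = 138 − 132 = 6.

Winner's surplus: 6.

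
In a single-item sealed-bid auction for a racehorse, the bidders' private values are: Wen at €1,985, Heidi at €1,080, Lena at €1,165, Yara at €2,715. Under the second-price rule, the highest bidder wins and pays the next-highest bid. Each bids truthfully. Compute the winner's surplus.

Surplus = €730.

Ranking the bids: Yara €2,715; Wen €1,985; Lena €1,165; Heidi €1,080.
Yara wins with the top bid and pays the second-highest, €1,985.
Surplus = €2,715 − €1,985 = €730.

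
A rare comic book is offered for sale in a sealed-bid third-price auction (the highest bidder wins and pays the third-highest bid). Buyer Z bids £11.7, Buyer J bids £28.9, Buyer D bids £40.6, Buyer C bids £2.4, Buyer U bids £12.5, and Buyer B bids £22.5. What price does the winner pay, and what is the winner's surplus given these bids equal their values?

Bids in descending order: Buyer D £40.6; Buyer J £28.9; Buyer B £22.5; Buyer U £12.5; Buyer Z £11.7; Buyer C £2.4.
Buyer D is the highest bidder, so Buyer D wins.
Under the third-price rule, the price is the third-highest bid: £22.5.
Surplus = £40.6 − £22.5 = £18.1.

Price £22.5; surplus £18.1.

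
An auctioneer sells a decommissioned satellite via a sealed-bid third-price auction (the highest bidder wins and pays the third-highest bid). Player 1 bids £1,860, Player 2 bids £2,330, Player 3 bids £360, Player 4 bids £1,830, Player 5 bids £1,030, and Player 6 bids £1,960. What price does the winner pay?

The winner pays £1,860.

Bids in descending order: Player 2 £2,330; Player 6 £1,960; Player 1 £1,860; Player 4 £1,830; Player 5 £1,030; Player 3 £360.
Player 2 is the highest bidder, so Player 2 wins.
Under the third-price rule, the price is the third-highest bid: £1,860.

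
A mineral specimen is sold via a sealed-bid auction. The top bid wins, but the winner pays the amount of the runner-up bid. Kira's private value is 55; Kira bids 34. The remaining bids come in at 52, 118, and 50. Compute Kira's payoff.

Highest competing bid: 118.
Kira's bid 34 is not the highest, so Kira loses, pays nothing, and earns zero payoff.

Payoff = 0.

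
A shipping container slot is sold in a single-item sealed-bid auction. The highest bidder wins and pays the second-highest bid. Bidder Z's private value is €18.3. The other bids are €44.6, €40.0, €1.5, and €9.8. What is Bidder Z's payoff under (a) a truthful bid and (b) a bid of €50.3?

The highest competing bid is €44.6.
Bidding truthfully at €18.3: the top bid is €44.6 (a rival), so Bidder Z loses. Payoff = €0.0.
Bidding €50.3: Bidder Z has the top bid, wins, and pays the second-highest bid €44.6. Payoff = €18.3 − €44.6 = -€26.3.

(a) €0.0  (b) -€26.3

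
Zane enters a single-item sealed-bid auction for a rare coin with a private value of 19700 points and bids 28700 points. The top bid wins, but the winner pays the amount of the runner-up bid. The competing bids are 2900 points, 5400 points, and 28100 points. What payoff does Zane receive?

-8400 points

Highest competing bid: 28100 points.
Zane's bid 28700 points is the highest overall, so Zane wins and pays the second-highest bid, 28100 points.
Payoff = value − price = 19700 points − 28100 points = -8400 points.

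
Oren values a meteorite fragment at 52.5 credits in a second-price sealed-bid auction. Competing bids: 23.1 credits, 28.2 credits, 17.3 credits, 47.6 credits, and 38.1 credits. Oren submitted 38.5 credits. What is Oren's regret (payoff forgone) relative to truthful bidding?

The highest competing bid is 47.6 credits.
Bidding truthfully at 52.5 credits: Oren has the top bid, wins, and pays the second-highest bid 47.6 credits. Payoff = 52.5 credits − 47.6 credits = 4.9 credits.
Bidding 38.5 credits: the top bid is 47.6 credits (a rival), so Oren loses. Payoff = 0.0 credits.
Regret = truthful payoff − actual payoff = 4.9 credits − 0.0 credits = 4.9 credits.

Regret: 4.9 credits.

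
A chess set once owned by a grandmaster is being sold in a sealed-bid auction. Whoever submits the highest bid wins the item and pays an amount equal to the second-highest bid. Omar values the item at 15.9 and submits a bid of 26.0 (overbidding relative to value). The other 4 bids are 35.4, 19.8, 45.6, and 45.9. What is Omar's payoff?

Highest competing bid: 45.9.
Omar's bid 26.0 is not the highest, so Omar loses, pays nothing, and earns zero payoff.

Omar's payoff: 0.0.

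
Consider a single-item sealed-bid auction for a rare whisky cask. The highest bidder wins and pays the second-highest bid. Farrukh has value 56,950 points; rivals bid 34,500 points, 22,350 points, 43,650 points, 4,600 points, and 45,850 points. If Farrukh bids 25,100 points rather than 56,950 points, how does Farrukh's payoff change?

Payoff change: -11,100 points.

The highest competing bid is 45,850 points.
Bidding truthfully at 56,950 points: Farrukh has the top bid, wins, and pays the second-highest bid 45,850 points. Payoff = 56,950 points − 45,850 points = 11,100 points.
Bidding 25,100 points: the top bid is 45,850 points (a rival), so Farrukh loses. Payoff = 0 points.
Change = 0 points − 11,100 points = -11,100 points.
Deviating from a truthful bid can only lose payoff in a second-price auction — never gain.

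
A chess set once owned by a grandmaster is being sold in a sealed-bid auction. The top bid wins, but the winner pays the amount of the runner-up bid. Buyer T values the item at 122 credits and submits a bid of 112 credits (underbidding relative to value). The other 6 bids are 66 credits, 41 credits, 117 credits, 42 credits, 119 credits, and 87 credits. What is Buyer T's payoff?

0 credits

Highest competing bid: 119 credits.
Buyer T's bid 112 credits is not the highest, so Buyer T loses, pays nothing, and earns zero payoff.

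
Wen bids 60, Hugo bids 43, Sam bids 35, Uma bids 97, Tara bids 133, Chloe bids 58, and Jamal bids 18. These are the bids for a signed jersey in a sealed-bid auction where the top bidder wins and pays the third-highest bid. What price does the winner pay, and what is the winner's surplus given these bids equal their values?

Price 60; surplus 73.

Ranking the bids: Tara 133, then Uma 97, then Wen 60, then Chloe 58, then Hugo 43, then Sam 35, then Jamal 18.
Tara is the highest bidder, so Tara wins.
Under the third-price rule, the price is the third-highest bid: 60.
Surplus = 133 − 60 = 73.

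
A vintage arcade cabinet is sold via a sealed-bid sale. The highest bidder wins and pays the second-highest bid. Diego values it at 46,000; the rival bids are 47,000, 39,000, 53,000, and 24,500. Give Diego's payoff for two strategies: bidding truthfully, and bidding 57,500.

The highest competing bid is 53,000.
Bidding truthfully at 46,000: the top bid is 53,000 (a rival), so Diego loses. Payoff = 0.
Bidding 57,500: Diego has the top bid, wins, and pays the second-highest bid 53,000. Payoff = 46,000 − 53,000 = -7,000.
Deviating from a truthful bid can only lose payoff in a second-price auction — never gain.

Truthful: 0; alternative: -7,000.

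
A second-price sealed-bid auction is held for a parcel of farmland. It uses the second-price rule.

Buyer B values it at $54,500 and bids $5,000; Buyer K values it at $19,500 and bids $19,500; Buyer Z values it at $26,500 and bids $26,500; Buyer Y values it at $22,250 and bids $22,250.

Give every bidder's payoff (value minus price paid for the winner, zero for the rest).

Payoffs: Buyer B $0, Buyer K $0, Buyer Z $4,250, Buyer Y $0.

Ordered from highest: Buyer Z $26,500; Buyer Y $22,250; Buyer K $19,500; Buyer B $5,000.
Buyer Z has the top bid and wins; the price is the second-highest bid, $22,250.
Buyer Z's payoff = $26,500 − $22,250 = $4,250. All other bidders lose, so their payoff is 0.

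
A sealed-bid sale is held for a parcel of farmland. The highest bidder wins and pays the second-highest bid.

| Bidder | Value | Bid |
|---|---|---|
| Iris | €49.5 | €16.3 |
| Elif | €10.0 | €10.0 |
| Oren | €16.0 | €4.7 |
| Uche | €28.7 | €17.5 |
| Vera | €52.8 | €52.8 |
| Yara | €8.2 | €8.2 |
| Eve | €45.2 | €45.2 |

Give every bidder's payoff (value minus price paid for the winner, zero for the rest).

Ordered from highest: Vera €52.8, then Eve €45.2, then Uche €17.5, then Iris €16.3, then Elif €10.0, then Yara €8.2, then Oren €4.7.
Vera has the top bid and wins; the price is the second-highest bid, €45.2.
Vera's payoff = €52.8 − €45.2 = €7.6. All other bidders lose, so their payoff is 0.

Iris €0.0, Elif €0.0, Oren €0.0, Uche €0.0, Vera €7.6, Yara €0.0, Eve €0.0.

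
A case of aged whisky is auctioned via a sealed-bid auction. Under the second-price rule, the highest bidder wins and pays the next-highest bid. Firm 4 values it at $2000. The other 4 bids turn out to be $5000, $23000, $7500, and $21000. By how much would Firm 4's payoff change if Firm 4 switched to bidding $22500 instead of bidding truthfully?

$0

The highest competing bid is $23000.
Bidding truthfully at $2000: the top bid is $23000 (a rival), so Firm 4 loses. Payoff = $0.
Bidding $22500: the top bid is $23000 (a rival), so Firm 4 loses. Payoff = $0.
Change = $0 − $0 = $0.
The bid only affects whether you win, not the price — here both bids land on the same side of the top rival bid, so the deviation is payoff-neutral.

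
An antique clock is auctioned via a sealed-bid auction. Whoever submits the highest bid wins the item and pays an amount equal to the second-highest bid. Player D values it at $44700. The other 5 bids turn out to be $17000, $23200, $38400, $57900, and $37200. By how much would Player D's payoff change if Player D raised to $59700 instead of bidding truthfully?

The highest competing bid is $57900.
Bidding truthfully at $44700: the top bid is $57900 (a rival), so Player D loses. Payoff = $0.
Bidding $59700: Player D has the top bid, wins, and pays the second-highest bid $57900. Payoff = $44700 − $57900 = -$13200.
Change = -$13200 − $0 = -$13200.
Deviating from a truthful bid can only lose payoff in a second-price auction — never gain.

Change in payoff: -$13200.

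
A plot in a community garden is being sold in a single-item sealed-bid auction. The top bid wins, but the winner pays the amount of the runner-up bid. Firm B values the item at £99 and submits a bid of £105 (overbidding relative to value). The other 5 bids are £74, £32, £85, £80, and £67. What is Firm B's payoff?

Highest competing bid: £85.
Firm B's bid £105 is the highest overall, so Firm B wins and pays the second-highest bid, £85.
Payoff = value − price = £99 − £85 = £14.

Payoff = £14.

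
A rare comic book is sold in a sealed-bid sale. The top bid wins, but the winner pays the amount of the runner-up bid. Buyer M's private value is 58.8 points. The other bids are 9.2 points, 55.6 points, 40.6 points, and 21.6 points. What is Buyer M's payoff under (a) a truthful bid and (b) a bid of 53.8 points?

The highest competing bid is 55.6 points.
Bidding truthfully at 58.8 points: Buyer M has the top bid, wins, and pays the second-highest bid 55.6 points. Payoff = 58.8 points − 55.6 points = 3.2 points.
Bidding 53.8 points: the top bid is 55.6 points (a rival), so Buyer M loses. Payoff = 0.0 points.
This is the dominant-strategy logic: truthful bidding weakly beats any alternative.

(a) 3.2 points  (b) 0.0 points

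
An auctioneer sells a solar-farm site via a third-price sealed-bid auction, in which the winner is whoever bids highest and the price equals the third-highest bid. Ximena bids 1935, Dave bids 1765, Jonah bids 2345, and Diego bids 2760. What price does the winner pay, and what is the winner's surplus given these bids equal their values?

Price 1935; surplus 825.

Ranking the bids: Diego 2760, then Jonah 2345, then Ximena 1935, then Dave 1765.
Diego is the highest bidder, so Diego wins.
Under the third-price rule, the price is the third-highest bid: 1935.
Surplus = 2760 − 1935 = 825.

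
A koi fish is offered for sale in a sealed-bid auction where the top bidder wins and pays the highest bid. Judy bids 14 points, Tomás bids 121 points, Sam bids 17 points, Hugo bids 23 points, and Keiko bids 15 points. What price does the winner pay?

121 points

Sorted high to low: Tomás 121 points; Hugo 23 points; Sam 17 points; Keiko 15 points; Judy 14 points.
Tomás is the highest bidder, so Tomás wins.
Under the first-price rule, the price is the highest bid: 121 points.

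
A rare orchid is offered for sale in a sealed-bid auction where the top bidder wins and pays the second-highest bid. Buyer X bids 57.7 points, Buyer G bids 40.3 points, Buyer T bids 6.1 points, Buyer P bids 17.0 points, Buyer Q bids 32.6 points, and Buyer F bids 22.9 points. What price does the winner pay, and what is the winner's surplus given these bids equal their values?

Sorted high to low: Buyer X 57.7 points, then Buyer G 40.3 points, then Buyer Q 32.6 points, then Buyer F 22.9 points, then Buyer P 17.0 points, then Buyer T 6.1 points.
Buyer X is the highest bidder, so Buyer X wins.
Under the second-price rule, the price is the second-highest bid: 40.3 points.
Surplus = 57.7 points − 40.3 points = 17.4 points.

The winner pays 40.3 points for a surplus of 17.4 points.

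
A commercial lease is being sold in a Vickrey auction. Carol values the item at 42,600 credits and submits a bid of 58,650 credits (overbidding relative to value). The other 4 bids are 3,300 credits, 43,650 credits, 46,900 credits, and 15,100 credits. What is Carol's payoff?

-4,300 credits

Highest competing bid: 46,900 credits.
Carol's bid 58,650 credits is the highest overall, so Carol wins and pays the second-highest bid, 46,900 credits.
Payoff = value − price = 42,600 credits − 46,900 credits = -4,300 credits.
Overbidding won the item at a price above value — truthful bidding would have avoided this loss.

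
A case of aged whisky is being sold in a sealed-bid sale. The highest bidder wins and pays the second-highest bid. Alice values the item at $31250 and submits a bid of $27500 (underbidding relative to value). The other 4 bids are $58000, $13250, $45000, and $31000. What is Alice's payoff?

Alice's payoff: $0.

Highest competing bid: $58000.
Alice's bid $27500 is not the highest, so Alice loses, pays nothing, and earns zero payoff.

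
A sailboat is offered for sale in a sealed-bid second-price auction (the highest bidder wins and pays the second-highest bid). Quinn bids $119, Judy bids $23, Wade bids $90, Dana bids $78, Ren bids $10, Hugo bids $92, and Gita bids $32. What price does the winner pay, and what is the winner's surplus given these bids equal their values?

Sorted high to low: Quinn $119; Hugo $92; Wade $90; Dana $78; Gita $32; Judy $23; Ren $10.
Quinn is the highest bidder, so Quinn wins.
Under the second-price rule, the price is the second-highest bid: $92.
Surplus = $119 − $92 = $27.

The winner pays $92 for a surplus of $27.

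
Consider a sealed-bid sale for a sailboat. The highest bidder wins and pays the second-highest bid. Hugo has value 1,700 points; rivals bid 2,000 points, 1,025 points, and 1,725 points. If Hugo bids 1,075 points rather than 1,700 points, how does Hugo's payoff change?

0 points

The highest competing bid is 2,000 points.
Bidding truthfully at 1,700 points: the top bid is 2,000 points (a rival), so Hugo loses. Payoff = 0 points.
Bidding 1,075 points: the top bid is 2,000 points (a rival), so Hugo loses. Payoff = 0 points.
Change = 0 points − 0 points = 0 points.
The bid only affects whether you win, not the price — here both bids land on the same side of the top rival bid, so the deviation is payoff-neutral.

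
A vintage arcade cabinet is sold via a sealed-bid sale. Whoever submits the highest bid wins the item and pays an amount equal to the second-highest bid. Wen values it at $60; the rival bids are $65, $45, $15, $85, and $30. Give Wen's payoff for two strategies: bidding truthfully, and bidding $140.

The highest competing bid is $85.
Bidding truthfully at $60: the top bid is $85 (a rival), so Wen loses. Payoff = $0.
Bidding $140: Wen has the top bid, wins, and pays the second-highest bid $85. Payoff = $60 − $85 = -$25.
This is the dominant-strategy logic: truthful bidding weakly beats any alternative.

Truthful: $0; alternative: -$25.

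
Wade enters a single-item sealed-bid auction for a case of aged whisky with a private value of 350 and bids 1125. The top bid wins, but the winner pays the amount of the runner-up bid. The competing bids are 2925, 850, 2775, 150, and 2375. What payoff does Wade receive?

Highest competing bid: 2925.
Wade's bid 1125 is not the highest, so Wade loses, pays nothing, and earns zero payoff.

Payoff = 0.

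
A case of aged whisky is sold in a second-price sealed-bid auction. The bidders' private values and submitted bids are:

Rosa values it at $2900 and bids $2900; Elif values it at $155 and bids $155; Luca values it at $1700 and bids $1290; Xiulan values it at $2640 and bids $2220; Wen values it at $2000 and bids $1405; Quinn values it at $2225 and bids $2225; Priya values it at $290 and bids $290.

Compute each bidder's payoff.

Sorted high to low: Rosa $2900; Quinn $2225; Xiulan $2220; Wen $1405; Luca $1290; Priya $290; Elif $155.
Rosa has the top bid and wins; the price is the second-highest bid, $2225.
Rosa's payoff = $2900 − $2225 = $675. All other bidders lose, so their payoff is 0.

Payoffs: Rosa $675, Elif $0, Luca $0, Xiulan $0, Wen $0, Quinn $0, Priya $0.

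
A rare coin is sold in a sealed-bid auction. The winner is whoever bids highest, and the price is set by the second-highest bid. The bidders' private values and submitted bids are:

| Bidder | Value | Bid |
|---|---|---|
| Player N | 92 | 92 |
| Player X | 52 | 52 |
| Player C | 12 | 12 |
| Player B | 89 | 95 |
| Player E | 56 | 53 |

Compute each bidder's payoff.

Payoffs: Player N 0, Player X 0, Player C 0, Player B -3, Player E 0.

Ordered from highest: Player B 95 > Player N 92 > Player E 53 > Player X 52 > Player C 12.
Player B has the top bid and wins; the price is the second-highest bid, 92.
Player B's payoff = 89 − 92 = -3. All other bidders lose, so their payoff is 0.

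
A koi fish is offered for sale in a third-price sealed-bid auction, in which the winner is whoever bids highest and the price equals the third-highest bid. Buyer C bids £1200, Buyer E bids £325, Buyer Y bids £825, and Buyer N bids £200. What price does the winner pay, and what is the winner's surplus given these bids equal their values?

Ordered from highest: Buyer C £1200, then Buyer Y £825, then Buyer E £325, then Buyer N £200.
Buyer C is the highest bidder, so Buyer C wins.
Under the third-price rule, the price is the third-highest bid: £325.
Surplus = £1200 − £325 = £875.

Price £325; surplus £875.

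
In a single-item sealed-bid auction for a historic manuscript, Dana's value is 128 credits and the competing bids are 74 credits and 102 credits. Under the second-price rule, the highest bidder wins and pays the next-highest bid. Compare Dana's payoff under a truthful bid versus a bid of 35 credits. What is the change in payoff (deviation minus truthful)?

The highest competing bid is 102 credits.
Bidding truthfully at 128 credits: Dana has the top bid, wins, and pays the second-highest bid 102 credits. Payoff = 128 credits − 102 credits = 26 credits.
Bidding 35 credits: the top bid is 102 credits (a rival), so Dana loses. Payoff = 0 credits.
Change = 0 credits − 26 credits = -26 credits.

Change in payoff: -26 credits.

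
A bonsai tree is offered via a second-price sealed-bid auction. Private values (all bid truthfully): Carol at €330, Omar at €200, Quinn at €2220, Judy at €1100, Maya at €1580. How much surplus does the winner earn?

Bids in descending order: Quinn €2220, then Maya €1580, then Judy €1100, then Carol €330, then Omar €200.
Quinn wins with the top bid and pays the second-highest, €1580.
Surplus = €2220 − €1580 = €640.

Winner's surplus: €640.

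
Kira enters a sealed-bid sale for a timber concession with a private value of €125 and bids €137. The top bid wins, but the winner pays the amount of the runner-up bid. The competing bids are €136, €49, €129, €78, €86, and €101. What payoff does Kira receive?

Highest competing bid: €136.
Kira's bid €137 is the highest overall, so Kira wins and pays the second-highest bid, €136.
Payoff = value − price = €125 − €136 = -€11.
Overbidding won the item at a price above value — truthful bidding would have avoided this loss.

Kira's payoff: -€11.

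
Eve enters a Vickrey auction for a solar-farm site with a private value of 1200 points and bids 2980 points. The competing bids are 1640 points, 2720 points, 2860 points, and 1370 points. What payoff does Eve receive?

Highest competing bid: 2860 points.
Eve's bid 2980 points is the highest overall, so Eve wins and pays the second-highest bid, 2860 points.
Payoff = value − price = 1200 points − 2860 points = -1660 points.
Overbidding won the item at a price above value — truthful bidding would have avoided this loss.

Eve's payoff: -1660 points.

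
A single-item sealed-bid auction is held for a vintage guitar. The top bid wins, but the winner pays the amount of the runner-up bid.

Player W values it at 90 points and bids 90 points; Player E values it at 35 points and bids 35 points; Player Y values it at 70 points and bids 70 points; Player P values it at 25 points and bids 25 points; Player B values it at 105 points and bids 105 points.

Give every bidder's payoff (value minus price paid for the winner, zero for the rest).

Sorted high to low: Player B 105 points, then Player W 90 points, then Player Y 70 points, then Player E 35 points, then Player P 25 points.
Player B has the top bid and wins; the price is the second-highest bid, 90 points.
Player B's payoff = 105 points − 90 points = 15 points. All other bidders lose, so their payoff is 0.

Payoffs: Player W 0 points, Player E 0 points, Player Y 0 points, Player P 0 points, Player B 15 points.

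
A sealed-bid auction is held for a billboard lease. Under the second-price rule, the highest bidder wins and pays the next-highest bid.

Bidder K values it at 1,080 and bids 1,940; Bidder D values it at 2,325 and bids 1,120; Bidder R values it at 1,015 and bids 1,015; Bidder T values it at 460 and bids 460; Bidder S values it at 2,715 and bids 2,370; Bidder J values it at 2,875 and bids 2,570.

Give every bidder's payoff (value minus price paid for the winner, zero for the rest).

Ranking the bids: Bidder J 2,570; Bidder S 2,370; Bidder K 1,940; Bidder D 1,120; Bidder R 1,015; Bidder T 460.
Bidder J has the top bid and wins; the price is the second-highest bid, 2,370.
Bidder J's payoff = 2,875 − 2,370 = 505. All other bidders lose, so their payoff is 0.

Payoffs: Bidder K 0, Bidder D 0, Bidder R 0, Bidder T 0, Bidder S 0, Bidder J 505.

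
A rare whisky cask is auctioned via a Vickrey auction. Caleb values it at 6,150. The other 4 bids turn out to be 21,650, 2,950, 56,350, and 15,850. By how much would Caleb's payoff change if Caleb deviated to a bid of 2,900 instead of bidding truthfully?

0

The highest competing bid is 56,350.
Bidding truthfully at 6,150: the top bid is 56,350 (a rival), so Caleb loses. Payoff = 0.
Bidding 2,900: the top bid is 56,350 (a rival), so Caleb loses. Payoff = 0.
Change = 0 − 0 = 0.
The bid only affects whether you win, not the price — here both bids land on the same side of the top rival bid, so the deviation is payoff-neutral.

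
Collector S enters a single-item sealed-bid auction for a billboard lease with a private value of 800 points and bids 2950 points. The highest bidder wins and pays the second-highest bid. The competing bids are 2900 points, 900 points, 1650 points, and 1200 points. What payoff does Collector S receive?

Highest competing bid: 2900 points.
Collector S's bid 2950 points is the highest overall, so Collector S wins and pays the second-highest bid, 2900 points.
Payoff = value − price = 800 points − 2900 points = -2100 points.
Overbidding won the item at a price above value — truthful bidding would have avoided this loss.

Collector S's payoff: -2100 points.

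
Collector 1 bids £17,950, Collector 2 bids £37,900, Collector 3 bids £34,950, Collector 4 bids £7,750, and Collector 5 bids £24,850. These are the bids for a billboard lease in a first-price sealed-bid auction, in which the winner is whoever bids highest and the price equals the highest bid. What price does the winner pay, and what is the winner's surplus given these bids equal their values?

The winner pays £37,900 for a surplus of £0.

Ordered from highest: Collector 2 £37,900; Collector 3 £34,950; Collector 5 £24,850; Collector 1 £17,950; Collector 4 £7,750.
Collector 2 is the highest bidder, so Collector 2 wins.
Under the first-price rule, the price is the highest bid: £37,900.
Surplus = £37,900 − £37,900 = £0.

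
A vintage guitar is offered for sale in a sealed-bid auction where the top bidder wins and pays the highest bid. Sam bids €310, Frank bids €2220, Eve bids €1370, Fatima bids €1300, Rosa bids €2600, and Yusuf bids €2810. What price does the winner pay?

Bids in descending order: Yusuf €2810 > Rosa €2600 > Frank €2220 > Eve €1370 > Fatima €1300 > Sam €310.
Yusuf is the highest bidder, so Yusuf wins.
Under the first-price rule, the price is the highest bid: €2810.

€2810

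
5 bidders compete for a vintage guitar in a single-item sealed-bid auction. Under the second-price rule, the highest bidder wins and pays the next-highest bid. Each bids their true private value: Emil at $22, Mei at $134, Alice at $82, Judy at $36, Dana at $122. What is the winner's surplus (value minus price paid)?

$12

Sorted high to low: Mei $134, then Dana $122, then Alice $82, then Judy $36, then Emil $22.
Mei wins with the top bid and pays the second-highest, $122.
Surplus = $134 − $122 = $12.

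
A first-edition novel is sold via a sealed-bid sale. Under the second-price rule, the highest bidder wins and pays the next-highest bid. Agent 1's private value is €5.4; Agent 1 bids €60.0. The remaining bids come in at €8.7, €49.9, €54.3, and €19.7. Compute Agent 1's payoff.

-€48.9

Highest competing bid: €54.3.
Agent 1's bid €60.0 is the highest overall, so Agent 1 wins and pays the second-highest bid, €54.3.
Payoff = value − price = €5.4 − €54.3 = -€48.9.
Overbidding won the item at a price above value — truthful bidding would have avoided this loss.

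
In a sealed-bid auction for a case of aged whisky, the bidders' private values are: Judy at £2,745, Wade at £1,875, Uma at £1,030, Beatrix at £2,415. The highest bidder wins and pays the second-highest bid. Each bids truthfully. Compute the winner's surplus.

Ranking the bids: Judy £2,745; Beatrix £2,415; Wade £1,875; Uma £1,030.
Judy wins with the top bid and pays the second-highest, £2,415.
Surplus = £2,745 − £2,415 = £330.

Surplus = £330.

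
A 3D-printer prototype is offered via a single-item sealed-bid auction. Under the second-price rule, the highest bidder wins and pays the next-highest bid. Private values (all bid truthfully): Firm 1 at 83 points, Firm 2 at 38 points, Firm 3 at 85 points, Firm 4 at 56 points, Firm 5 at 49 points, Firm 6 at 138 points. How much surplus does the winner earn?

Ranking the bids: Firm 6 138 points, then Firm 3 85 points, then Firm 1 83 points, then Firm 4 56 points, then Firm 5 49 points, then Firm 2 38 points.
Firm 6 wins with the top bid and pays the second-highest, 85 points.
Surplus = 138 points − 85 points = 53 points.

53 points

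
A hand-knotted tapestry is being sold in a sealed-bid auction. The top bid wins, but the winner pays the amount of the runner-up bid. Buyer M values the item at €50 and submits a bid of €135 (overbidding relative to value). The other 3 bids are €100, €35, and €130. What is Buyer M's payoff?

Buyer M's payoff: -€80.

Highest competing bid: €130.
Buyer M's bid €135 is the highest overall, so Buyer M wins and pays the second-highest bid, €130.
Payoff = value − price = €50 − €130 = -€80.
Overbidding won the item at a price above value — truthful bidding would have avoided this loss.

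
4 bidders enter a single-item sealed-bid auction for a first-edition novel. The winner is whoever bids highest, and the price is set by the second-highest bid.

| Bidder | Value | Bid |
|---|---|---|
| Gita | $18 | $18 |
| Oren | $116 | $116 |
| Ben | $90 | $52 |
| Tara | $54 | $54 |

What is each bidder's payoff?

Payoffs: Gita $0, Oren $62, Ben $0, Tara $0.

Ordered from highest: Oren $116; Tara $54; Ben $52; Gita $18.
Oren has the top bid and wins; the price is the second-highest bid, $54.
Oren's payoff = $116 − $54 = $62. All other bidders lose, so their payoff is 0.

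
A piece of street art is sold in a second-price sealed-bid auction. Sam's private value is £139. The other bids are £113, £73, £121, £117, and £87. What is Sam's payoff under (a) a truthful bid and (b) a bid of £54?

(a) £18  (b) £0

The highest competing bid is £121.
Bidding truthfully at £139: Sam has the top bid, wins, and pays the second-highest bid £121. Payoff = £139 − £121 = £18.
Bidding £54: the top bid is £121 (a rival), so Sam loses. Payoff = £0.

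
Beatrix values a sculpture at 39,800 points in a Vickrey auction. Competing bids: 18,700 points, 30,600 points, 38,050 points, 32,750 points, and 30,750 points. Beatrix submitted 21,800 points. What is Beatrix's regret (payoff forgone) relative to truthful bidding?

The highest competing bid is 38,050 points.
Bidding truthfully at 39,800 points: Beatrix has the top bid, wins, and pays the second-highest bid 38,050 points. Payoff = 39,800 points − 38,050 points = 1,750 points.
Bidding 21,800 points: the top bid is 38,050 points (a rival), so Beatrix loses. Payoff = 0 points.
Regret = truthful payoff − actual payoff = 1,750 points − 0 points = 1,750 points.
This is the dominant-strategy logic: truthful bidding weakly beats any alternative.

Payoff forgone: 1,750 points.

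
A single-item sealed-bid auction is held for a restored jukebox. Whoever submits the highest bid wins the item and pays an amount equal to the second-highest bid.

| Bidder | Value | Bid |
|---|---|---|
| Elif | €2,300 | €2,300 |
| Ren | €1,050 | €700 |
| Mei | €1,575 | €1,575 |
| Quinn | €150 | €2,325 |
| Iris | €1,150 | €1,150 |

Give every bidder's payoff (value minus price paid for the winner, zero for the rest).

Elif €0, Ren €0, Mei €0, Quinn -€2,150, Iris €0.

Ordered from highest: Quinn €2,325, then Elif €2,300, then Mei €1,575, then Iris €1,150, then Ren €700.
Quinn has the top bid and wins; the price is the second-highest bid, €2,300.
Quinn's payoff = €150 − €2,300 = -€2,150. All other bidders lose, so their payoff is 0.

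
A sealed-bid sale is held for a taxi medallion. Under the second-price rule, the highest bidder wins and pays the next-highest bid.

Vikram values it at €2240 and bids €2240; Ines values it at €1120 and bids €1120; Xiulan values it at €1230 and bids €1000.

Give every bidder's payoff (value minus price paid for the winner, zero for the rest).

Ordered from highest: Vikram €2240; Ines €1120; Xiulan €1000.
Vikram has the top bid and wins; the price is the second-highest bid, €1120.
Vikram's payoff = €2240 − €1120 = €1120. All other bidders lose, so their payoff is 0.

Vikram €1120, Ines €0, Xiulan €0.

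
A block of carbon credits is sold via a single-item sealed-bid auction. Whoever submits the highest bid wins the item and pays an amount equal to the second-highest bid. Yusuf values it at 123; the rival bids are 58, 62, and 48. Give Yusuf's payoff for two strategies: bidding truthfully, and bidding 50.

Truthful: 61; alternative: 0.

The highest competing bid is 62.
Bidding truthfully at 123: Yusuf has the top bid, wins, and pays the second-highest bid 62. Payoff = 123 − 62 = 61.
Bidding 50: the top bid is 62 (a rival), so Yusuf loses. Payoff = 0.
Deviating from a truthful bid can only lose payoff in a second-price auction — never gain.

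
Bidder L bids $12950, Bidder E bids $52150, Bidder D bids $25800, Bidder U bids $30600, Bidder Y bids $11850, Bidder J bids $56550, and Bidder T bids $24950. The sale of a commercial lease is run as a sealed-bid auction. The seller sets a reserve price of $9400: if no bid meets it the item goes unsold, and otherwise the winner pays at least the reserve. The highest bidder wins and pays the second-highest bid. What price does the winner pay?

Ordered from highest: Bidder J $56550 > Bidder E $52150 > Bidder U $30600 > Bidder D $25800 > Bidder T $24950 > Bidder L $12950 > Bidder Y $11850.
Bidder J has the highest bid, so Bidder J wins.
The second-highest bid is $52150, which exceeds the reserve, so that sets the price.

The winner pays $52150.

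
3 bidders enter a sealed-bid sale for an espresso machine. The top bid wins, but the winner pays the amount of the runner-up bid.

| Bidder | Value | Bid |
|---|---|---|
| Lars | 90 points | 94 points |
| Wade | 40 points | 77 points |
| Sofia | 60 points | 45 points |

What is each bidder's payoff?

Sorted high to low: Lars 94 points; Wade 77 points; Sofia 45 points.
Lars has the top bid and wins; the price is the second-highest bid, 77 points.
Lars's payoff = 90 points − 77 points = 13 points. All other bidders lose, so their payoff is 0.

Payoffs: Lars 13 points, Wade 0 points, Sofia 0 points.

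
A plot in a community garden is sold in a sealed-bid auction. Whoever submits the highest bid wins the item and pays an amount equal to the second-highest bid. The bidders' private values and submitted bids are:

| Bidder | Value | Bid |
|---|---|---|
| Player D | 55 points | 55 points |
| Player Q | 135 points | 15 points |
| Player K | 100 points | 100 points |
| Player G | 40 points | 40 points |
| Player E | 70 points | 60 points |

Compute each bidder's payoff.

Player D 0 points, Player Q 0 points, Player K 40 points, Player G 0 points, Player E 0 points.

Sorted high to low: Player K 100 points, then Player E 60 points, then Player D 55 points, then Player G 40 points, then Player Q 15 points.
Player K has the top bid and wins; the price is the second-highest bid, 60 points.
Player K's payoff = 100 points − 60 points = 40 points. All other bidders lose, so their payoff is 0.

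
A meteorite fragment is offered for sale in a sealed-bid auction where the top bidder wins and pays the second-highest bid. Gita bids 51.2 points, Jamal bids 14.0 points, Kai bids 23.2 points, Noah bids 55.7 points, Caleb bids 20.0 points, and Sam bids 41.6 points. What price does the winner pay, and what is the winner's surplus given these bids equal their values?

Price 51.2 points; surplus 4.5 points.

Ordered from highest: Noah 55.7 points; Gita 51.2 points; Sam 41.6 points; Kai 23.2 points; Caleb 20.0 points; Jamal 14.0 points.
Noah is the highest bidder, so Noah wins.
Under the second-price rule, the price is the second-highest bid: 51.2 points.
Surplus = 55.7 points − 51.2 points = 4.5 points.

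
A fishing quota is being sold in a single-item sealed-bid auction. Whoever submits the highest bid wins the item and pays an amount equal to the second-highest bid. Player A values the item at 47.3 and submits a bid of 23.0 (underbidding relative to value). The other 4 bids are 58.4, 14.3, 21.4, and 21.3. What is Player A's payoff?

Payoff = 0.0.

Highest competing bid: 58.4.
Player A's bid 23.0 is not the highest, so Player A loses, pays nothing, and earns zero payoff.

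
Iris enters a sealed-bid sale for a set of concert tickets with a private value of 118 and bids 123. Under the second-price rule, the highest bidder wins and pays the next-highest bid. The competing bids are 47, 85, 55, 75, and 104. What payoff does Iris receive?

Highest competing bid: 104.
Iris's bid 123 is the highest overall, so Iris wins and pays the second-highest bid, 104.
Payoff = value − price = 118 − 104 = 14.

Iris's payoff: 14.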